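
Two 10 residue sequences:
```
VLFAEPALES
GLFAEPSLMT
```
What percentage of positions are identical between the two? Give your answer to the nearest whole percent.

Mismatches at positions 1, 7, 9, 10 (1-based): 4 of 10.
Identical positions: 6/10 = 60% → 60%.

60%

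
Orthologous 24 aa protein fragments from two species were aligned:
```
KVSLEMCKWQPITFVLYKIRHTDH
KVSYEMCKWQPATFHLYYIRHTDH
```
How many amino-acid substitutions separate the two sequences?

4

Mismatches (1-based): position 4: L→Y; position 12: I→A; position 15: V→H; position 18: K→Y.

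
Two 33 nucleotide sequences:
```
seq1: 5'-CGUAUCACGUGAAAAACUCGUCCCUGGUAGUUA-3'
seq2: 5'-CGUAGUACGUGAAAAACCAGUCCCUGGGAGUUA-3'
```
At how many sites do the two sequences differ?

5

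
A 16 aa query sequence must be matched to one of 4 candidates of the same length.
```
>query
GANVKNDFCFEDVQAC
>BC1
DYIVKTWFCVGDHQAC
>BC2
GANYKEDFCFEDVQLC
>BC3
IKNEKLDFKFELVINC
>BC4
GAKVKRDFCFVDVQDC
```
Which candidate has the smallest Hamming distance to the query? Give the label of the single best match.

Hamming distances to query — BC1: 8; BC2: 3; BC3: 8; BC4: 4.
Smallest is BC2 with 3 mismatches.

BC2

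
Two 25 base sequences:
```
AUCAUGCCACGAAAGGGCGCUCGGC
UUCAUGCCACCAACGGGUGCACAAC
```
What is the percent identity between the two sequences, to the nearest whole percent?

72%

7 positions differ (1, 11, 14, 18, 21, 23, 24), so 18 of 25 match: 18/25 = 72%.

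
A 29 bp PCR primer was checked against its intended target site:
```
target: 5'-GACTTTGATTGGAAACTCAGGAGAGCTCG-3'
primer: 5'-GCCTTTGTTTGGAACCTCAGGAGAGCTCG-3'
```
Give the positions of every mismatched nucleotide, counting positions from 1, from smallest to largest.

2, 8, 15

Scanning 1-based: 2: A/C; 8: A/T; 15: A/C.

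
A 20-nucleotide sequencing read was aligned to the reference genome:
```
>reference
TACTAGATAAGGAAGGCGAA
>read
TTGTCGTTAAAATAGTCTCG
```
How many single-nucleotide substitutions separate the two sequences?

11

Comparing position by position, 11 sites differ: 2 (A/T), 3 (C/G), 5 (A/C), 7 (A/T), 11 (G/A), 12 (G/A), 13 (A/T), 16 (G/T), 18 (G/T), 19 (A/C), 20 (A/G).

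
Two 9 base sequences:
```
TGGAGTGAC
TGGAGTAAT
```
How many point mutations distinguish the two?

2

Mismatches (1-based): site 7: G→A; site 9: C→T.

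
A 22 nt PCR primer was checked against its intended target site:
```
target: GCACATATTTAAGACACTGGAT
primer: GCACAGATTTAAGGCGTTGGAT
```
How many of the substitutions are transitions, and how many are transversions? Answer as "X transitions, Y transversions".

3 transitions, 1 transversion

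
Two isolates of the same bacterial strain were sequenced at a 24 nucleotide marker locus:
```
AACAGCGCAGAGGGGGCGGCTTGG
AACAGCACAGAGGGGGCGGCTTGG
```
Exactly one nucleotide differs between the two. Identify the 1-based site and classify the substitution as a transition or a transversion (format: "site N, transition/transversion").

site 7, transition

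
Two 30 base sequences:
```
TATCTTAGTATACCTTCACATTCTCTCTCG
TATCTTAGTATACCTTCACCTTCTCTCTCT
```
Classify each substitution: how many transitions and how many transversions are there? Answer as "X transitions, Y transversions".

0 transitions, 2 transversions

Transitions (purine↔purine or pyrimidine↔pyrimidine): none.
Transversions (purine↔pyrimidine): 20 A→C, 30 G→T.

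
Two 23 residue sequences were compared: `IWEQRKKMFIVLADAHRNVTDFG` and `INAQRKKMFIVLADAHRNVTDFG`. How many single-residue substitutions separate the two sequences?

2

The sequences differ at residues 2, 3 (1-based) — 2 in total.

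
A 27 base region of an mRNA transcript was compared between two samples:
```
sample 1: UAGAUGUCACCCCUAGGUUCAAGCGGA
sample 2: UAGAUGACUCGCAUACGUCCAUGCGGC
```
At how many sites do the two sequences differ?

8

Comparing position by position, 8 sites differ: 7 (U/A), 9 (A/U), 11 (C/G), 13 (C/A), 16 (G/C), 19 (U/C), 22 (A/U), 27 (A/C).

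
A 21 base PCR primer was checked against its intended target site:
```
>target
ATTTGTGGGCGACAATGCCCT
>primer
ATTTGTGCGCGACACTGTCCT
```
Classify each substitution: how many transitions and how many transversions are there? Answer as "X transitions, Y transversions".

1 transition, 2 transversions

Mismatches (1-based):
base 8: G→C (purine→pyrimidine, transversion)
base 15: A→C (purine→pyrimidine, transversion)
base 18: C→T (pyrimidine→pyrimidine, transition)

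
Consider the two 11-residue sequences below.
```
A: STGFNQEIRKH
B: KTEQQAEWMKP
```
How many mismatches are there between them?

8

The sequences differ at residues 1, 3, 4, 5, 6, 8, 9, 11 (1-based) — 8 in total.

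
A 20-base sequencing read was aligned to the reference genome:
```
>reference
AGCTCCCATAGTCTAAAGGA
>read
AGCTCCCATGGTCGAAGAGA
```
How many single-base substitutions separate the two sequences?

4

Mismatches (1-based): base 10: A→G; base 14: T→G; base 17: A→G; base 18: G→A.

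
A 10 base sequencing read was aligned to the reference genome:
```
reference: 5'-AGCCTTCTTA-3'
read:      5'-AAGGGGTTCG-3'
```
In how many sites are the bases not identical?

8

Comparing position by position, 8 sites differ: 2 (G/A), 3 (C/G), 4 (C/G), 5 (T/G), 6 (T/G), 7 (C/T), 9 (T/C), 10 (A/G).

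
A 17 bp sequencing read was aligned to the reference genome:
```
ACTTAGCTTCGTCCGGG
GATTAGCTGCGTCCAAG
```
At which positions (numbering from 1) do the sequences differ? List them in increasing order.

1, 2, 9, 15, 16

Scanning 1-based: 1: A/G; 2: C/A; 9: T/G; 15: G/A; 16: G/A.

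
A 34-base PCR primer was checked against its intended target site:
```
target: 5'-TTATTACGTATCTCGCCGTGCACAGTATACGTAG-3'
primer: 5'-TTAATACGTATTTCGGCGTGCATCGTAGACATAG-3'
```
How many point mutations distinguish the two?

7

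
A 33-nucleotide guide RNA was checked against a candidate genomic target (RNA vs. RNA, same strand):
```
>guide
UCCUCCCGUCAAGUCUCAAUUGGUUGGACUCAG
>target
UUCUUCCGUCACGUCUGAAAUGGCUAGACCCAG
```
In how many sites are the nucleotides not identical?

Comparing position by position, 8 sites differ: 2 (C/U), 5 (C/U), 12 (A/C), 17 (C/G), 20 (U/A), 24 (U/C), 26 (G/A), 30 (U/C).

8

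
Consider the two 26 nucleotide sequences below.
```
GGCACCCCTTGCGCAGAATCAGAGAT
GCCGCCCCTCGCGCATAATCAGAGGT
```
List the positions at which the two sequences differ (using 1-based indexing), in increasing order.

2, 4, 10, 16, 25

Scanning 1-based: 2: G/C; 4: A/G; 10: T/C; 16: G/T; 25: A/G.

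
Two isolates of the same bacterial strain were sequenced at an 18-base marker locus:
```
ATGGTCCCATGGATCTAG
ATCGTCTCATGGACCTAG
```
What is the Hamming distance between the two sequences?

3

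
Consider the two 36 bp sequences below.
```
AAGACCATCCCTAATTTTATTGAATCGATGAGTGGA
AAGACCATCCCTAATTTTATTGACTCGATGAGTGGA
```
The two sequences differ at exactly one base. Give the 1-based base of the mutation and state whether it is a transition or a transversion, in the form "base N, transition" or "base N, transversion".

Base 24 changes A→C. A is a purine and C is a pyrimidine, so this is a transversion.

base 24, transversion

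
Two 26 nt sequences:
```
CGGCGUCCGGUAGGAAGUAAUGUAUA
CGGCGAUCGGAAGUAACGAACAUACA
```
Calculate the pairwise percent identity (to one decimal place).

9 positions differ (6, 7, 11, 14, 17, 18, 21, 22, 25), so 17 of 26 match: 17/26 = 65.38%.

65.4%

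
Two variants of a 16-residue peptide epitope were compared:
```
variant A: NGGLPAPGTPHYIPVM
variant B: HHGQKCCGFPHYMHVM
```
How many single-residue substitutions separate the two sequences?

9

Comparing position by position, 9 positions differ: 1 (N/H), 2 (G/H), 4 (L/Q), 5 (P/K), 6 (A/C), 7 (P/C), 9 (T/F), 13 (I/M), 14 (P/H).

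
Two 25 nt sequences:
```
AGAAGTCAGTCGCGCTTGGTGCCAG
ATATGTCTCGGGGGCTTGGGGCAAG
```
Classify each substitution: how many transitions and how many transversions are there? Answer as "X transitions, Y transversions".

0 transitions, 9 transversions

Transitions (purine↔purine or pyrimidine↔pyrimidine): none.
Transversions (purine↔pyrimidine): 2 G→T, 4 A→T, 8 A→T, 9 G→C, 10 T→G, 11 C→G, 13 C→G, 20 T→G, 23 C→A.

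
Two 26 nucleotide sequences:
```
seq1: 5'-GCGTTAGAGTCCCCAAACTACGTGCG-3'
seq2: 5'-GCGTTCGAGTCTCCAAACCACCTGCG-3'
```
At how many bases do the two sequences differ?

Comparing position by position, 4 bases differ: 6 (A/C), 12 (C/T), 19 (T/C), 22 (G/C).

4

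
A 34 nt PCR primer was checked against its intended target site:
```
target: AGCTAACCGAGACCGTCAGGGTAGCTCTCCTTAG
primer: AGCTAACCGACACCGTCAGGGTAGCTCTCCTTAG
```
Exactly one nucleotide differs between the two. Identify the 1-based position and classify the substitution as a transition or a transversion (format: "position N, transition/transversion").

position 11, transversion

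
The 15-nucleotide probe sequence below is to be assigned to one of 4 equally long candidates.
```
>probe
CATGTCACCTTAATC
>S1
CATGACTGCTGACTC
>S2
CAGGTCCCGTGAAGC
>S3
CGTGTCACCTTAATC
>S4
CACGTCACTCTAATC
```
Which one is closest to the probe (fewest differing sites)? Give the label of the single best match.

S1 differs at 5 sites; S2 differs at 5 sites; S3 differs at 1 site; S4 differs at 3 sites. The closest is S3.

S3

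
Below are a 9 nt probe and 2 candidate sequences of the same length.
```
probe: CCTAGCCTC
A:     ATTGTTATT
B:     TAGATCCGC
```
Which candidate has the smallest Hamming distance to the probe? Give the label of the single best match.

A differs at 7 bases; B differs at 5 bases. The closest is B.

B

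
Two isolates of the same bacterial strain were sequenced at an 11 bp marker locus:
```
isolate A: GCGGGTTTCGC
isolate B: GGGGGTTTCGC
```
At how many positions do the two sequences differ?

1

Mismatches (1-based): position 2: C→G.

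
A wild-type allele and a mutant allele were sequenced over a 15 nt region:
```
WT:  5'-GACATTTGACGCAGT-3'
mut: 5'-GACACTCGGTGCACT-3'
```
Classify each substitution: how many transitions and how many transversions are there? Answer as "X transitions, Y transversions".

Mismatches (1-based):
site 5: T→C (pyrimidine→pyrimidine, transition)
site 7: T→C (pyrimidine→pyrimidine, transition)
site 9: A→G (purine→purine, transition)
site 10: C→T (pyrimidine→pyrimidine, transition)
site 14: G→C (purine→pyrimidine, transversion)

4 transitions, 1 transversion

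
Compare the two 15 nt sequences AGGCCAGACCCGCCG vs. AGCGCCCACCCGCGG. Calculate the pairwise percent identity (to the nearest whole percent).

5 positions differ (3, 4, 6, 7, 14), so 10 of 15 match: 10/15 = 66.67%.

67%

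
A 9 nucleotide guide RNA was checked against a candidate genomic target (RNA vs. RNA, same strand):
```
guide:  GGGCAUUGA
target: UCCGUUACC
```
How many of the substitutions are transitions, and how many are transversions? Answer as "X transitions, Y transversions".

Transitions (purine↔purine or pyrimidine↔pyrimidine): none.
Transversions (purine↔pyrimidine): 1 G→U, 2 G→C, 3 G→C, 4 C→G, 5 A→U, 7 U→A, 8 G→C, 9 A→C.

0 transitions, 8 transversions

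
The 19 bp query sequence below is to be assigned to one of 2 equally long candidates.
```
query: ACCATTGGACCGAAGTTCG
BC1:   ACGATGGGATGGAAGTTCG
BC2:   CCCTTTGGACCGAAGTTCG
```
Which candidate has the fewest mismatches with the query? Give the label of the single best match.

BC2

BC1 differs at 4 sites; BC2 differs at 2 sites. The closest is BC2.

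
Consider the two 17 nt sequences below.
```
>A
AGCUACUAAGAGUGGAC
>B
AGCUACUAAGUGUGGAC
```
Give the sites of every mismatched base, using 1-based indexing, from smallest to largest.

Differences at site 11 (A→U).

11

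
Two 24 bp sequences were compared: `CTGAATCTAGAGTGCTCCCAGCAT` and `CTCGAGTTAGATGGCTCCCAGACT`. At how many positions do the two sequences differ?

Comparing position by position, 8 positions differ: 3 (G/C), 4 (A/G), 6 (T/G), 7 (C/T), 12 (G/T), 13 (T/G), 22 (C/A), 23 (A/C).

8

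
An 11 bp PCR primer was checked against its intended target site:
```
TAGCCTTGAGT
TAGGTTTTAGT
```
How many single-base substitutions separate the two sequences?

3

The sequences differ at positions 4, 5, 8 (1-based) — 3 in total.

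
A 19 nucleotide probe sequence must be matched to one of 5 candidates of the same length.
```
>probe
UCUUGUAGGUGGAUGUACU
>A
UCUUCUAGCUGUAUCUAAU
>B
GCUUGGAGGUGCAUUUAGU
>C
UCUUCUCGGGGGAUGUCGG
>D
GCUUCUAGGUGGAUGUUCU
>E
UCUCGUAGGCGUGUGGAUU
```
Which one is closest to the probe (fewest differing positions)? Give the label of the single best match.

D

A differs at 5 positions; B differs at 5 positions; C differs at 6 positions; D differs at 3 positions; E differs at 6 positions. The closest is D.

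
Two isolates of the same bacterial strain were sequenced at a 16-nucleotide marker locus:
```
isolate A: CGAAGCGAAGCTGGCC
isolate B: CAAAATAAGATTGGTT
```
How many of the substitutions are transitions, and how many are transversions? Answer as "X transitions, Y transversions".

Mismatches (1-based):
base 2: G→A (purine→purine, transition)
base 5: G→A (purine→purine, transition)
base 6: C→T (pyrimidine→pyrimidine, transition)
base 7: G→A (purine→purine, transition)
base 9: A→G (purine→purine, transition)
base 10: G→A (purine→purine, transition)
base 11: C→T (pyrimidine→pyrimidine, transition)
base 15: C→T (pyrimidine→pyrimidine, transition)
base 16: C→T (pyrimidine→pyrimidine, transition)

9 transitions, 0 transversions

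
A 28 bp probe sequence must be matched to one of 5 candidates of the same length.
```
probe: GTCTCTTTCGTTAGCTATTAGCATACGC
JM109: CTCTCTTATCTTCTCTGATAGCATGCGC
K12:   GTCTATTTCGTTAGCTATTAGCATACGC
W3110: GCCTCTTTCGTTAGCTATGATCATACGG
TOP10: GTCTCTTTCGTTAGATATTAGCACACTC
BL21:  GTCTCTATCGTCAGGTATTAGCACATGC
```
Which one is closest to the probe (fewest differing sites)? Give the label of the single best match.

K12

Hamming distances to probe — JM109: 9; K12: 1; W3110: 4; TOP10: 3; BL21: 5.
Smallest is K12 with 1 mismatch.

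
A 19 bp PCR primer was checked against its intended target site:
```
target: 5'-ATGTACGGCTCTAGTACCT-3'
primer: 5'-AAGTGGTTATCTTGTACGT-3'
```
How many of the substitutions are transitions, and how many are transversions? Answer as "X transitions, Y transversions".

1 transition, 7 transversions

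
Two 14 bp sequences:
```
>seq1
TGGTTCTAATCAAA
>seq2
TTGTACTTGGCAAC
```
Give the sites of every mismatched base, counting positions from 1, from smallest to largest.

2, 5, 8, 9, 10, 14

Differences at site 2 (G→T), site 5 (T→A), site 8 (A→T), site 9 (A→G), site 10 (T→G), site 14 (A→C).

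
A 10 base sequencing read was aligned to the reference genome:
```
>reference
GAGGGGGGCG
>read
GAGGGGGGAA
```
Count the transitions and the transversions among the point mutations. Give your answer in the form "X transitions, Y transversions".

1 transition, 1 transversion

Transitions (purine↔purine or pyrimidine↔pyrimidine): 10 G→A.
Transversions (purine↔pyrimidine): 9 C→A.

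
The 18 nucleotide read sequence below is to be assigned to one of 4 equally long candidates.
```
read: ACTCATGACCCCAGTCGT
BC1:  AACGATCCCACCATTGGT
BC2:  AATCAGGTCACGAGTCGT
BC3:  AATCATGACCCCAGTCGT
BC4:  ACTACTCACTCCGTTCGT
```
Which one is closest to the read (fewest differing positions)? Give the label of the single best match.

BC3

BC1 differs at 8 positions; BC2 differs at 5 positions; BC3 differs at 1 position; BC4 differs at 6 positions. The closest is BC3.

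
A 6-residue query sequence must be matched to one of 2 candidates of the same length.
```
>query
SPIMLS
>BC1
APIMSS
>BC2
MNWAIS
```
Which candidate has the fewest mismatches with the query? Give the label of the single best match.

BC1 differs at 2 residues; BC2 differs at 5 residues. The closest is BC1.

BC1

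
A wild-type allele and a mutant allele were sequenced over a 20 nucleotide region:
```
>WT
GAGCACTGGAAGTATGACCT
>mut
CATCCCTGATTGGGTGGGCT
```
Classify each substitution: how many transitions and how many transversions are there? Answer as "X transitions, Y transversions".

3 transitions, 7 transversions

Mismatches (1-based):
base 1: G→C (purine→pyrimidine, transversion)
base 3: G→T (purine→pyrimidine, transversion)
base 5: A→C (purine→pyrimidine, transversion)
base 9: G→A (purine→purine, transition)
base 10: A→T (purine→pyrimidine, transversion)
base 11: A→T (purine→pyrimidine, transversion)
base 13: T→G (pyrimidine→purine, transversion)
base 14: A→G (purine→purine, transition)
base 17: A→G (purine→purine, transition)
base 18: C→G (pyrimidine→purine, transversion)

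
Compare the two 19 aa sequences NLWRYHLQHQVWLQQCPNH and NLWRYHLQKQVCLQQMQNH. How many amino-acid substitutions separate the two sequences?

4

The sequences differ at positions 9, 12, 16, 17 (1-based) — 4 in total.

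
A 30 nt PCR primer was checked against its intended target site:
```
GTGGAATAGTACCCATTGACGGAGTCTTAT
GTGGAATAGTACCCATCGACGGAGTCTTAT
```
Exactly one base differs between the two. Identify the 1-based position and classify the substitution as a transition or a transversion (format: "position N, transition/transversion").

Position 17 changes T→C. T is a pyrimidine and C is a pyrimidine, so this is a transition.

position 17, transition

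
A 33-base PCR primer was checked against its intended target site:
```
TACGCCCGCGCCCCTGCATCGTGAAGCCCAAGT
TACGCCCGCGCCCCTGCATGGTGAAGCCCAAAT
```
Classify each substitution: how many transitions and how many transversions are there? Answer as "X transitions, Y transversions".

Mismatches (1-based):
position 20: C→G (pyrimidine→purine, transversion)
position 32: G→A (purine→purine, transition)

1 transition, 1 transversion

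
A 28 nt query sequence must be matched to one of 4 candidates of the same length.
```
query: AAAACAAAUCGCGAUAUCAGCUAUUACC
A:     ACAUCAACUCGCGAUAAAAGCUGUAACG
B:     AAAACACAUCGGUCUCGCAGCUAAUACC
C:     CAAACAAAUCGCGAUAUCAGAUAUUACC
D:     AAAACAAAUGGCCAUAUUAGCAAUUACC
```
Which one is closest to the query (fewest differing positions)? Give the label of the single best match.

C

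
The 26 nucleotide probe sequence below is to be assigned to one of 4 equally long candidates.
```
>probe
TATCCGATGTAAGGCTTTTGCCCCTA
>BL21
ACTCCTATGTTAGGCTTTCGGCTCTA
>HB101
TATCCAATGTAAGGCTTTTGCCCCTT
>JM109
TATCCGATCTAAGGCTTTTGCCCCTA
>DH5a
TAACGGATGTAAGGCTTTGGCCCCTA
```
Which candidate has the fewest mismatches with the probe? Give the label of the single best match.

BL21 differs at 7 sites; HB101 differs at 2 sites; JM109 differs at 1 site; DH5a differs at 3 sites. The closest is JM109.

JM109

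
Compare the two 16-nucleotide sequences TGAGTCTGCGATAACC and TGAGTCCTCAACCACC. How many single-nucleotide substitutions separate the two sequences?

The sequences differ at sites 7, 8, 10, 12, 13 (1-based) — 5 in total.

5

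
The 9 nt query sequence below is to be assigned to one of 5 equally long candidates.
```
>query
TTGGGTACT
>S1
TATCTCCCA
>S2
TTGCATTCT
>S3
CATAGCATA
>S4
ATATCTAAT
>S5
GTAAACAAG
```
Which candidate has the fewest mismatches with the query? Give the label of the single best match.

Hamming distances to query — S1: 7; S2: 3; S3: 7; S4: 5; S5: 7.
Smallest is S2 with 3 mismatches.

S2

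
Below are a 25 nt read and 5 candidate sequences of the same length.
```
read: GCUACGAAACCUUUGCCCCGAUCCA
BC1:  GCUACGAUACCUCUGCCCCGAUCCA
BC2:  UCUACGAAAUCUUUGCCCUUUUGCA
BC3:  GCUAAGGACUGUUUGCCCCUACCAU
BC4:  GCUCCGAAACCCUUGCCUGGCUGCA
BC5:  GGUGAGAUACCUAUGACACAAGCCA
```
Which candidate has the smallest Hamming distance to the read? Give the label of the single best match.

BC1 differs at 2 sites; BC2 differs at 6 sites; BC3 differs at 9 sites; BC4 differs at 6 sites; BC5 differs at 9 sites. The closest is BC1.

BC1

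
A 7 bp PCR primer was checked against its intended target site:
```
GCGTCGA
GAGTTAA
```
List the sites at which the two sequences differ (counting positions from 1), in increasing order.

2, 5, 6

Differences at site 2 (C→A), site 5 (C→T), site 6 (G→A).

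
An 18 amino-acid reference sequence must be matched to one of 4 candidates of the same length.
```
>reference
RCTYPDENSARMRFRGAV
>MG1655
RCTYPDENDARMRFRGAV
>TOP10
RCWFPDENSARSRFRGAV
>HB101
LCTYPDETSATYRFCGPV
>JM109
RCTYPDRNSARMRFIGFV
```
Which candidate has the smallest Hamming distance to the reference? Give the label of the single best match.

Hamming distances to reference — MG1655: 1; TOP10: 3; HB101: 6; JM109: 3.
Smallest is MG1655 with 1 mismatch.

MG1655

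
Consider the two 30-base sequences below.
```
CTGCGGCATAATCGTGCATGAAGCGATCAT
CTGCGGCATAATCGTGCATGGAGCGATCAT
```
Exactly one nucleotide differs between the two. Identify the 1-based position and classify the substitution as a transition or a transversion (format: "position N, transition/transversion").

Position 21 changes A→G. A is a purine and G is a purine, so this is a transition.

position 21, transition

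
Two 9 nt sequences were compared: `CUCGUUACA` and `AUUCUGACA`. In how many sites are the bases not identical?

Comparing position by position, 4 sites differ: 1 (C/A), 3 (C/U), 4 (G/C), 6 (U/G).

4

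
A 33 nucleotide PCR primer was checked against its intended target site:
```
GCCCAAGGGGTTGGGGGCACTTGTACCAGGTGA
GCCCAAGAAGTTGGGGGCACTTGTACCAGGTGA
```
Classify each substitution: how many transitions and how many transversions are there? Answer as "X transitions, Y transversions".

Mismatches (1-based):
base 8: G→A (purine→purine, transition)
base 9: G→A (purine→purine, transition)

2 transitions, 0 transversions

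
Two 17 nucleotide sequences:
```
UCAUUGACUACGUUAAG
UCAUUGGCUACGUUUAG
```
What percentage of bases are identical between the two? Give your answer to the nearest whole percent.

88%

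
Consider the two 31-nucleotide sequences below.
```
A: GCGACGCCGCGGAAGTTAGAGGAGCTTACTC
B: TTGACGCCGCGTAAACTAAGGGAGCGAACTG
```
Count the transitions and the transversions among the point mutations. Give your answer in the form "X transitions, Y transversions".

Mismatches (1-based):
site 1: G→T (purine→pyrimidine, transversion)
site 2: C→T (pyrimidine→pyrimidine, transition)
site 12: G→T (purine→pyrimidine, transversion)
site 15: G→A (purine→purine, transition)
site 16: T→C (pyrimidine→pyrimidine, transition)
site 19: G→A (purine→purine, transition)
site 20: A→G (purine→purine, transition)
site 26: T→G (pyrimidine→purine, transversion)
site 27: T→A (pyrimidine→purine, transversion)
site 31: C→G (pyrimidine→purine, transversion)

5 transitions, 5 transversions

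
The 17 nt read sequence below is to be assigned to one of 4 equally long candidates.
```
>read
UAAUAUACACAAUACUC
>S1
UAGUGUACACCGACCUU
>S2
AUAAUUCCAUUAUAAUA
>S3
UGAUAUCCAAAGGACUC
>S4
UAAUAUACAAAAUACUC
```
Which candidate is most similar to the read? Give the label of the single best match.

S1 differs at 7 positions; S2 differs at 9 positions; S3 differs at 5 positions; S4 differs at 1 position. The closest is S4.

S4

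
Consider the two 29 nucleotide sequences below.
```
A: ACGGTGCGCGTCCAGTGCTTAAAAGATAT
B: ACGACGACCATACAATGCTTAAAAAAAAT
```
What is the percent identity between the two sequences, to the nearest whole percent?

Mismatches at positions 4, 5, 7, 8, 10, 12, 15, 25, 27 (1-based): 9 of 29.
Identical positions: 20/29 = 68.97% → 69%.

69%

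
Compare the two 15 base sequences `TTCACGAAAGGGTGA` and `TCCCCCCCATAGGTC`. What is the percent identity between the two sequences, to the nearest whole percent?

10 positions differ (2, 4, 6, 7, 8, 10, 11, 13, 14, 15), so 5 of 15 match: 5/15 = 33.33%.

33%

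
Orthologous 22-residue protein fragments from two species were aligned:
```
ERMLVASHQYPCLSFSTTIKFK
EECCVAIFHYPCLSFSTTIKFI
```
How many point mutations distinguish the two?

Mismatches (1-based): residue 2: R→E; residue 3: M→C; residue 4: L→C; residue 7: S→I; residue 8: H→F; residue 9: Q→H; residue 22: K→I.

7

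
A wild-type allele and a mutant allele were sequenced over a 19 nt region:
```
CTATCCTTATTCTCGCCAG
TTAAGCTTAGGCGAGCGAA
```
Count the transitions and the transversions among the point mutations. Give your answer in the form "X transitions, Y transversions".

2 transitions, 7 transversions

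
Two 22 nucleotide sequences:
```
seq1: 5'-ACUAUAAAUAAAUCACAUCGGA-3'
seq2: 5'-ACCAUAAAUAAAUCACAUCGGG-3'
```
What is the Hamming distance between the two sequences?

Mismatches (1-based): site 3: U→C; site 22: A→G.

2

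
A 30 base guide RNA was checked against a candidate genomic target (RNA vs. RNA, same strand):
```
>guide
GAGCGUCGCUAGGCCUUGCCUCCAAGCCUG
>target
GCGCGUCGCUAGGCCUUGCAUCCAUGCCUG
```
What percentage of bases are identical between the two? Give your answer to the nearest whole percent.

Mismatches at positions 2, 20, 25 (1-based): 3 of 30.
Identical positions: 27/30 = 90% → 90%.

90%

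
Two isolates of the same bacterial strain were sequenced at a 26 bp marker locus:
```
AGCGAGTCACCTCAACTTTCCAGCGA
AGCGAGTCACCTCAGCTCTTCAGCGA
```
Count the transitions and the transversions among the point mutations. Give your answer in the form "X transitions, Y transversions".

3 transitions, 0 transversions

Transitions (purine↔purine or pyrimidine↔pyrimidine): 15 A→G, 18 T→C, 20 C→T.
Transversions (purine↔pyrimidine): none.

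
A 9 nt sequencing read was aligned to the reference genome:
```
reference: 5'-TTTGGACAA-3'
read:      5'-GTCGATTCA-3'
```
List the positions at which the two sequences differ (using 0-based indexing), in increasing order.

0, 2, 4, 5, 6, 7

Scanning 0-based: 0: T/G; 2: T/C; 4: G/A; 5: A/T; 6: C/T; 7: A/C.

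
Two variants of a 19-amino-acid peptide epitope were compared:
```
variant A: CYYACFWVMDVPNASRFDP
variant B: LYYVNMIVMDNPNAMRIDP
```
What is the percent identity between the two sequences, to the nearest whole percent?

58%

8 positions differ (1, 4, 5, 6, 7, 11, 15, 17), so 11 of 19 match: 11/19 = 57.89%.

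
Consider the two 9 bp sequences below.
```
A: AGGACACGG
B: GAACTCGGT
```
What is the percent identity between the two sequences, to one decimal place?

11.1%

Mismatches at positions 1, 2, 3, 4, 5, 6, 7, 9 (1-based): 8 of 9.
Identical positions: 1/9 = 11.11% → 11.1%.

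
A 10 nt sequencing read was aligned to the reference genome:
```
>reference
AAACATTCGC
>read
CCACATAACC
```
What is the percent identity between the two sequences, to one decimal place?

5 positions differ (1, 2, 7, 8, 9), so 5 of 10 match: 5/10 = 50%.

50.0%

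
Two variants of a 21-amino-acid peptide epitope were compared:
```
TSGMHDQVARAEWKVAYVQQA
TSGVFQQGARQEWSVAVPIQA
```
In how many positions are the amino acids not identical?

Comparing position by position, 9 positions differ: 4 (M/V), 5 (H/F), 6 (D/Q), 8 (V/G), 11 (A/Q), 14 (K/S), 17 (Y/V), 18 (V/P), 19 (Q/I).

9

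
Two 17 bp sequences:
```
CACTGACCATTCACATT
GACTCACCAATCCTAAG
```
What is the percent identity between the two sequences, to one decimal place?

58.8%

Mismatches at positions 1, 5, 10, 13, 14, 16, 17 (1-based): 7 of 17.
Identical positions: 10/17 = 58.82% → 58.8%.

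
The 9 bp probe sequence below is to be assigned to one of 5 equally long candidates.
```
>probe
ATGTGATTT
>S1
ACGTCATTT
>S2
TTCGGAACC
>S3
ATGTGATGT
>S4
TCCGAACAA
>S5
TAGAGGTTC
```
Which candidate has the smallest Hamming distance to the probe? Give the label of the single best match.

S3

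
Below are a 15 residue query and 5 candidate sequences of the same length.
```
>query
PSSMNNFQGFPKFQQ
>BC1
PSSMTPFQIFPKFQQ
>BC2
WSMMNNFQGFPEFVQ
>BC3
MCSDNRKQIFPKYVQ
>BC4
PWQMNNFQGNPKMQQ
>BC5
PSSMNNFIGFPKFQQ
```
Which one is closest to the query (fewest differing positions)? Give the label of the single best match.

BC5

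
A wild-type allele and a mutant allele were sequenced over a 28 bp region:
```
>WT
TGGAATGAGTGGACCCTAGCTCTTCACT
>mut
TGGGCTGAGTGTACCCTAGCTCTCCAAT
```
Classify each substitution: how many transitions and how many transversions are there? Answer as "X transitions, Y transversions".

2 transitions, 3 transversions

Transitions (purine↔purine or pyrimidine↔pyrimidine): 4 A→G, 24 T→C.
Transversions (purine↔pyrimidine): 5 A→C, 12 G→T, 27 C→A.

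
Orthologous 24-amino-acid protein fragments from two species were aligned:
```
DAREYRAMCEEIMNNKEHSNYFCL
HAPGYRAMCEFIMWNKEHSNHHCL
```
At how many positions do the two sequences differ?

Comparing position by position, 7 positions differ: 1 (D/H), 3 (R/P), 4 (E/G), 11 (E/F), 14 (N/W), 21 (Y/H), 22 (F/H).

7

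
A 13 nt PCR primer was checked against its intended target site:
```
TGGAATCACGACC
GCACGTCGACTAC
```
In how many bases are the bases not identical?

10

Comparing position by position, 10 bases differ: 1 (T/G), 2 (G/C), 3 (G/A), 4 (A/C), 5 (A/G), 8 (A/G), 9 (C/A), 10 (G/C), 11 (A/T), 12 (C/A).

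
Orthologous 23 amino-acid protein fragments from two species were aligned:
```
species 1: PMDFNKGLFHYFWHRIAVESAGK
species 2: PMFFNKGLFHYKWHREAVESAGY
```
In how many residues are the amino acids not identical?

Comparing position by position, 4 residues differ: 3 (D/F), 12 (F/K), 16 (I/E), 23 (K/Y).

4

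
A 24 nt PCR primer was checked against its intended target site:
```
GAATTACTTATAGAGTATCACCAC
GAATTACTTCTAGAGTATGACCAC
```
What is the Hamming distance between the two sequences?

Comparing position by position, 2 positions differ: 10 (A/C), 19 (C/G).

2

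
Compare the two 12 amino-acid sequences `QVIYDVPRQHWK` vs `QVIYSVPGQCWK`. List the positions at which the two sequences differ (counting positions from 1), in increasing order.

5, 8, 10

Scanning 1-based: 5: D/S; 8: R/G; 10: H/C.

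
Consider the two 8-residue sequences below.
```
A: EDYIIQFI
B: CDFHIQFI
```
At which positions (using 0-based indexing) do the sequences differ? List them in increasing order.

0, 2, 3

Scanning 0-based: 0: E/C; 2: Y/F; 3: I/H.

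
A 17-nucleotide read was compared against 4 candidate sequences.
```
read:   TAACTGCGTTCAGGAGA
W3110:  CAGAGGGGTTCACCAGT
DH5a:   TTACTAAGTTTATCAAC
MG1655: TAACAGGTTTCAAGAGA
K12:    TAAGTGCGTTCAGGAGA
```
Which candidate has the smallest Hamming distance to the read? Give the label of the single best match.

K12

W3110 differs at 8 positions; DH5a differs at 8 positions; MG1655 differs at 4 positions; K12 differs at 1 position. The closest is K12.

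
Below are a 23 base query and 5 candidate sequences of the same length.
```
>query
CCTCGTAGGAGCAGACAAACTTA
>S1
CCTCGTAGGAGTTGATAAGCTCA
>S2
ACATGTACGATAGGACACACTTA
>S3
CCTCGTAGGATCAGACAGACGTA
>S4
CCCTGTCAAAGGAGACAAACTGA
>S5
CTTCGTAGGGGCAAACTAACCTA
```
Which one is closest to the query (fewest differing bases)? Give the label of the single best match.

S3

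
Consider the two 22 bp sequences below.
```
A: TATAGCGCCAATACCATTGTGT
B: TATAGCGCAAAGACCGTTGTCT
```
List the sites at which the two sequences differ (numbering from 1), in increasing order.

9, 12, 16, 21

Differences at site 9 (C→A), site 12 (T→G), site 16 (A→G), site 21 (G→C).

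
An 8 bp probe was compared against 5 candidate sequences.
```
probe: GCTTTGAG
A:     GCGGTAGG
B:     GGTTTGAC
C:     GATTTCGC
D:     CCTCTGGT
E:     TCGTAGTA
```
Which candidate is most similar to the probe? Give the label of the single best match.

Hamming distances to probe — A: 4; B: 2; C: 4; D: 4; E: 5.
Smallest is B with 2 mismatches.

B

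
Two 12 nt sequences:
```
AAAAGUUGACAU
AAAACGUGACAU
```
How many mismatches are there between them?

2

The sequences differ at bases 5, 6 (1-based) — 2 in total.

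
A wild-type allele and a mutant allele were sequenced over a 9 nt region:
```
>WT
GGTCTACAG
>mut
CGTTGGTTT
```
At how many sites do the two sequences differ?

7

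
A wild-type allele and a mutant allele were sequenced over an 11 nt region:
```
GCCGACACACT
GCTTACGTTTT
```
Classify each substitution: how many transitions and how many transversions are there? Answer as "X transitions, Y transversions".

4 transitions, 2 transversions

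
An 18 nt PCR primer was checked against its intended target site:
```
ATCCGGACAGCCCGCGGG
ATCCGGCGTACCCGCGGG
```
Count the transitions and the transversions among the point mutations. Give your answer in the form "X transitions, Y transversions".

1 transition, 3 transversions

Transitions (purine↔purine or pyrimidine↔pyrimidine): 10 G→A.
Transversions (purine↔pyrimidine): 7 A→C, 8 C→G, 9 A→T.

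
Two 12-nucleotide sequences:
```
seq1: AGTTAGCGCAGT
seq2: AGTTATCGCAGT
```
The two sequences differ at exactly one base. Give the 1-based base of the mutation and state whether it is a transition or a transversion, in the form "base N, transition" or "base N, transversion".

base 6, transversion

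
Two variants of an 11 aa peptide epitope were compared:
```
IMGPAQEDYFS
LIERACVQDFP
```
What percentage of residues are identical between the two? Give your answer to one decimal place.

18.2%

Mismatches at positions 1, 2, 3, 4, 6, 7, 8, 9, 11 (1-based): 9 of 11.
Identical positions: 2/11 = 18.18% → 18.2%.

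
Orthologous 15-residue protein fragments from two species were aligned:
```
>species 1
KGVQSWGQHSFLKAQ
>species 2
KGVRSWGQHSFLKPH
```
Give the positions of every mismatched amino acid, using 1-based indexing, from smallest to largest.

Scanning 1-based: 4: Q/R; 14: A/P; 15: Q/H.

4, 14, 15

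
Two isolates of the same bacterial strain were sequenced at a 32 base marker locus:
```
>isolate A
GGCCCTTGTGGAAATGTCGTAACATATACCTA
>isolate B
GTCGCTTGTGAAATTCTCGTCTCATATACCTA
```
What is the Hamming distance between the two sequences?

7

Comparing position by position, 7 sites differ: 2 (G/T), 4 (C/G), 11 (G/A), 14 (A/T), 16 (G/C), 21 (A/C), 22 (A/T).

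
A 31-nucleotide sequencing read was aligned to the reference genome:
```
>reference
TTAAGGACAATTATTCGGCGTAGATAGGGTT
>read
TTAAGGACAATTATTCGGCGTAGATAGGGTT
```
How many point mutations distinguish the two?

No positions differ; the sequences are identical.

0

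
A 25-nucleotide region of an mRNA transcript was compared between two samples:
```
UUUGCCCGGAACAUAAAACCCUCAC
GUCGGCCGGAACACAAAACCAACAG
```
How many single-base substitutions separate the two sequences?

7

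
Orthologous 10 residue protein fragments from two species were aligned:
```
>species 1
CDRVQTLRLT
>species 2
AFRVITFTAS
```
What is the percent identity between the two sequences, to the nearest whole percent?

7 positions differ (1, 2, 5, 7, 8, 9, 10), so 3 of 10 match: 3/10 = 30%.

30%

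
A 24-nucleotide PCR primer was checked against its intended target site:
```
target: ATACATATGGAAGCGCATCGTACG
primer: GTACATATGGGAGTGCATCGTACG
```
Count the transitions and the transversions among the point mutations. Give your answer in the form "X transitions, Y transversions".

Mismatches (1-based):
base 1: A→G (purine→purine, transition)
base 11: A→G (purine→purine, transition)
base 14: C→T (pyrimidine→pyrimidine, transition)

3 transitions, 0 transversions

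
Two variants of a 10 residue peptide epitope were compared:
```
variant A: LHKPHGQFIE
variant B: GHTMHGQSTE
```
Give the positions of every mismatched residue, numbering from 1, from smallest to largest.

Scanning 1-based: 1: L/G; 3: K/T; 4: P/M; 8: F/S; 9: I/T.

1, 3, 4, 8, 9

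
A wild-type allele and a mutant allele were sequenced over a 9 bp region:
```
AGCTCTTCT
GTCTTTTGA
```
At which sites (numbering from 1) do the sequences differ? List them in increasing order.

1, 2, 5, 8, 9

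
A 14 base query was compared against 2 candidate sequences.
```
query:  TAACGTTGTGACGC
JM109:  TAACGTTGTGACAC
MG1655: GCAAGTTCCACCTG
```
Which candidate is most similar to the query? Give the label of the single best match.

JM109

Hamming distances to query — JM109: 1; MG1655: 9.
Smallest is JM109 with 1 mismatch.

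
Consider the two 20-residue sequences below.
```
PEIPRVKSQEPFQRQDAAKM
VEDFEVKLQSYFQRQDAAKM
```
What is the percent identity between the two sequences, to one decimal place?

65.0%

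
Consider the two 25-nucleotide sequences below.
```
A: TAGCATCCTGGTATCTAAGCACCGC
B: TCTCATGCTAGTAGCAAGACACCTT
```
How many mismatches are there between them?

10

The sequences differ at positions 2, 3, 7, 10, 14, 16, 18, 19, 24, 25 (1-based) — 10 in total.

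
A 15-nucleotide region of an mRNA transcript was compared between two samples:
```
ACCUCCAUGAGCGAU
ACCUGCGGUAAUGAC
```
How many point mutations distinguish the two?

7

Mismatches (1-based): base 5: C→G; base 7: A→G; base 8: U→G; base 9: G→U; base 11: G→A; base 12: C→U; base 15: U→C.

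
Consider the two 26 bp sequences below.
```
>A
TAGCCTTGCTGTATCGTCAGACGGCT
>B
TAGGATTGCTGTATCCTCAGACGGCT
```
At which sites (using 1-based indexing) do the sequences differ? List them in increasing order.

4, 5, 16

Scanning 1-based: 4: C/G; 5: C/A; 16: G/C.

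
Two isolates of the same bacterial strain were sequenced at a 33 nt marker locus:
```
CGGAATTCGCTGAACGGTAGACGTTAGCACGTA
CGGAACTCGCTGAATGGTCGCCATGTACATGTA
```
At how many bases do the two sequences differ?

Comparing position by position, 9 bases differ: 6 (T/C), 15 (C/T), 19 (A/C), 21 (A/C), 23 (G/A), 25 (T/G), 26 (A/T), 27 (G/A), 30 (C/T).

9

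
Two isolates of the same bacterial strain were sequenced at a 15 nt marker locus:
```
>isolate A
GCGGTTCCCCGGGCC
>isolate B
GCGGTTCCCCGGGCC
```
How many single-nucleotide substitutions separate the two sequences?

The two sequences are identical at every position.

0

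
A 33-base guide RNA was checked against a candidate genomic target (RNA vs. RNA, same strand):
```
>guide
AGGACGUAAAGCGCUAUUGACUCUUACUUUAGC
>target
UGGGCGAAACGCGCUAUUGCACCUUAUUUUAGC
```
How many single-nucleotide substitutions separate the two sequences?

8

Comparing position by position, 8 sites differ: 1 (A/U), 4 (A/G), 7 (U/A), 10 (A/C), 20 (A/C), 21 (C/A), 22 (U/C), 27 (C/U).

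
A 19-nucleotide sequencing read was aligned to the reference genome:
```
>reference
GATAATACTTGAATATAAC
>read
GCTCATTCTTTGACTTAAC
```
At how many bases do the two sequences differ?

Comparing position by position, 7 bases differ: 2 (A/C), 4 (A/C), 7 (A/T), 11 (G/T), 12 (A/G), 14 (T/C), 15 (A/T).

7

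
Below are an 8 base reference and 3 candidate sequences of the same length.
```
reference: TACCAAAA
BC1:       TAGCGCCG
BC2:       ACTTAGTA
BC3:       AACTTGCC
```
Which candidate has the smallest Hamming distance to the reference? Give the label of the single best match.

BC1 differs at 5 positions; BC2 differs at 6 positions; BC3 differs at 6 positions. The closest is BC1.

BC1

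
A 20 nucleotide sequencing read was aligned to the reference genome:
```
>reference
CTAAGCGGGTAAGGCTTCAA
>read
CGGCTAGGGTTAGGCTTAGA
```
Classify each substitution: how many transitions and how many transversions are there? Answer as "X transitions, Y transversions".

2 transitions, 6 transversions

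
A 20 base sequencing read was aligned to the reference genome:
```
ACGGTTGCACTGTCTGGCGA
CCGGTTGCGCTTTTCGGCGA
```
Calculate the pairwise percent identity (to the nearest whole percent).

75%

5 positions differ (1, 9, 12, 14, 15), so 15 of 20 match: 15/20 = 75%.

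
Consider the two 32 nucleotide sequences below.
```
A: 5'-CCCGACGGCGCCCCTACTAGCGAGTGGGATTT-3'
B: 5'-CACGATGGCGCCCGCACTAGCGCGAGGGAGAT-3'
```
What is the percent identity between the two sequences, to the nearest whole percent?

8 positions differ (2, 6, 14, 15, 23, 25, 30, 31), so 24 of 32 match: 24/32 = 75%.

75%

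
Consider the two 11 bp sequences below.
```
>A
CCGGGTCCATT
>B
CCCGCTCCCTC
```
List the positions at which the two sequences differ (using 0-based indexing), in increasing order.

2, 4, 8, 10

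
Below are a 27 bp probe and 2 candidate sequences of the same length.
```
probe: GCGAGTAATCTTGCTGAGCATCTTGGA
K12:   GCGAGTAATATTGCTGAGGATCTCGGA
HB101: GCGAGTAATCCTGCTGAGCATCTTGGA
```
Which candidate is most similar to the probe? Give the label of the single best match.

Hamming distances to probe — K12: 3; HB101: 1.
Smallest is HB101 with 1 mismatch.

HB101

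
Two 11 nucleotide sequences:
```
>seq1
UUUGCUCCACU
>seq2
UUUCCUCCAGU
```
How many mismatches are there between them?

2

The sequences differ at bases 4, 10 (1-based) — 2 in total.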